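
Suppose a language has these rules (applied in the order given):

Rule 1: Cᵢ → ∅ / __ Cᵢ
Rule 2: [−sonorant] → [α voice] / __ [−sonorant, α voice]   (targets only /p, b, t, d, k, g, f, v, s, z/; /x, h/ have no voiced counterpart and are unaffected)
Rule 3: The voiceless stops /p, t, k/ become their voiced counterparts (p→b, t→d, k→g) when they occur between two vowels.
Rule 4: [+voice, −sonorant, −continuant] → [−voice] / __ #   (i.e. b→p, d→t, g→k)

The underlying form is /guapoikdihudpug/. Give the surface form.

Rule 1 (degemination): no segment meets the environment; /guapoikdihudpug/ is unchanged.
Rule 2 (regressive voicing assimilation): /k/ precedes the voiced obstruent /d/, so it voices to [g] by assimilation. /d/ precedes the voiceless obstruent /p/, so it devoices to [t] by assimilation. /guapoikdihudpug/ → guapoigdihutpug.
Rule 3 (intervocalic voicing): /p/ is a voiceless stop between vowels /a/ and /o/, so it voices to [b]. /guapoigdihutpug/ → guaboigdihutpug.
Rule 4 (final devoicing): /g/ is a voiced stop in word-final position, so it devoices to [k]. /guaboigdihutpug/ → guaboigdihutpuk.

guaboigdihutpuk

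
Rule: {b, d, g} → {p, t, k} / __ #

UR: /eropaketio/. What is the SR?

No segment of /eropaketio/ meets the structural description of the rule, so the form surfaces unchanged.

eropaketio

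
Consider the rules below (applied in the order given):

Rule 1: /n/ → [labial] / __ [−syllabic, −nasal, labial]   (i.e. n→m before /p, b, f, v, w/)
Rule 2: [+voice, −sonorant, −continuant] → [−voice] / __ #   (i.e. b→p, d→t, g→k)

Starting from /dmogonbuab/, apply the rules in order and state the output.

Rule 1 (nasal place assimilation): /n/ precedes the labial consonant /b/, so it assimilates in place to [m]. /dmogonbuab/ → dmogombuab.
Rule 2 (final devoicing): /b/ is a voiced stop in word-final position, so it devoices to [p]. /dmogombuab/ → dmogombuap.

dmogombuap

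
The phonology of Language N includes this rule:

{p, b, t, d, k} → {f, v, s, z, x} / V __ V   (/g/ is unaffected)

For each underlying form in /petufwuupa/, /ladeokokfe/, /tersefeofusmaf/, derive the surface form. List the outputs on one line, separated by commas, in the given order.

/petufwuupa/: /t/ is a stop between vowels /e/ and /u/, so it spirantizes to the fricative [s]. /p/ is a stop between vowels /u/ and /a/, so it spirantizes to the fricative [f]. → [pesufwuufa].
/ladeokokfe/: /d/ is a stop between vowels /a/ and /e/, so it spirantizes to the fricative [z]. /k/ is a stop between vowels /o/ and /o/, so it spirantizes to the fricative [x]. → [lazeoxokfe].
/tersefeofusmaf/: the rule's environment is not met; surfaces unchanged as [tersefeofusmaf].

pesufwuufa, lazeoxokfe, tersefeofusmaf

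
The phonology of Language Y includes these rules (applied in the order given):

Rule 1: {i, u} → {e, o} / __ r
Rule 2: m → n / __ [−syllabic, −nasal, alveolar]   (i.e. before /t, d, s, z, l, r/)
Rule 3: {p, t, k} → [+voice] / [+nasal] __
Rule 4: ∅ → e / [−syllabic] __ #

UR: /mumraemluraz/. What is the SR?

munraenloraze

Rule 1 (pre-rhotic lowering): /u/ is a high vowel immediately before /r/, so it lowers to [o]. /mumraemluraz/ → mumraemloraz.
Rule 2 (nasal place assimilation): /m/ precedes the alveolar consonant /r/, so it assimilates in place to [n]. /m/ precedes the alveolar consonant /l/, so it assimilates in place to [n]. /mumraemloraz/ → munraenloraz.
Rule 3 (post-nasal voicing): no segment meets the environment; /munraenloraz/ is unchanged.
Rule 4 (final e-epenthesis): the form ends in the consonant /z/, so [e] is inserted word-finally. /munraenloraz/ → munraenloraze.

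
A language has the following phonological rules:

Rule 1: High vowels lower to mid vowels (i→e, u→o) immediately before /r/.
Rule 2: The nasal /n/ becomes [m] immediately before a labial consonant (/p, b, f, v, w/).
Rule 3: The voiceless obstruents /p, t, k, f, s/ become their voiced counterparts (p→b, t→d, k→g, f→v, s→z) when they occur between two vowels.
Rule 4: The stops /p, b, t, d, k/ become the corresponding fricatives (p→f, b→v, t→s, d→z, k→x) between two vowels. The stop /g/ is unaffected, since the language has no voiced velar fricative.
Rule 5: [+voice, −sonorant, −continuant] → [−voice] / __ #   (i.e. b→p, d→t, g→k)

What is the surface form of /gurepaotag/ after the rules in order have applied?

gorevaozak

Rule 1 (pre-rhotic lowering): /u/ is a high vowel immediately before /r/, so it lowers to [o]. /gurepaotag/ → gorepaotag.
Rule 2 (nasal place assimilation): no segment meets the environment; /gorepaotag/ is unchanged.
Rule 3 (intervocalic voicing): /p/ is a voiceless obstruent between vowels /e/ and /a/, so it voices to [b]. /t/ is a voiceless obstruent between vowels /o/ and /a/, so it voices to [d]. /gorepaotag/ → gorebaodag.
Rule 4 (intervocalic spirantization): /b/ is a stop between vowels /e/ and /a/, so it spirantizes to the fricative [v]. /d/ is a stop between vowels /o/ and /a/, so it spirantizes to the fricative [z]. /gorebaodag/ → gorevaozag.
Rule 5 (final devoicing): /g/ is a voiced stop in word-final position, so it devoices to [k]. /gorevaozag/ → gorevaozak.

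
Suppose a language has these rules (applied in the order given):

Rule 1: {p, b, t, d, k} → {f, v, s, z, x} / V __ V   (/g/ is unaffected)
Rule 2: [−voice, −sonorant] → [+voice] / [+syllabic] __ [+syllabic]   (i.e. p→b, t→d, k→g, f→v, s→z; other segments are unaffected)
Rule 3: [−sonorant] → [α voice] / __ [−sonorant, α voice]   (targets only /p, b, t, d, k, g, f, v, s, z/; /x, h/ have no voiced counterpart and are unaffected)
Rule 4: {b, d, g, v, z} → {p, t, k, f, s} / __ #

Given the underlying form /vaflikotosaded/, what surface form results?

vaflixozozazet

Rule 1 (intervocalic spirantization): /k/ is a stop between vowels /i/ and /o/, so it spirantizes to the fricative [x]. /t/ is a stop between vowels /o/ and /o/, so it spirantizes to the fricative [s]. /d/ is a stop between vowels /a/ and /e/, so it spirantizes to the fricative [z]. /vaflikotosaded/ → vaflixososazed.
Rule 2 (intervocalic voicing): /s/ is a voiceless obstruent between vowels /o/ and /o/, so it voices to [z]. /s/ is a voiceless obstruent between vowels /o/ and /a/, so it voices to [z]. /vaflixososazed/ → vaflixozozazed.
Rule 3 (regressive voicing assimilation): no segment meets the environment; /vaflixozozazed/ is unchanged.
Rule 4 (final devoicing): /d/ is a voiced obstruent in word-final position, so it devoices to [t]. /vaflixozozazed/ → vaflixozozazet.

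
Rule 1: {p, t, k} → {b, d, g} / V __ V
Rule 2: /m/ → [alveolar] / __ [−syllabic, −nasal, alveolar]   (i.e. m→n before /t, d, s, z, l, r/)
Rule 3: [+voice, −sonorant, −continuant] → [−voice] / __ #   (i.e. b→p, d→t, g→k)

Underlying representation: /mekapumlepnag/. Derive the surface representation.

Rule 1 (intervocalic voicing): /k/ is a voiceless stop between vowels /e/ and /a/, so it voices to [g]. /p/ is a voiceless stop between vowels /a/ and /u/, so it voices to [b]. /mekapumlepnag/ → megabumlepnag.
Rule 2 (nasal place assimilation): /m/ precedes the alveolar consonant /l/, so it assimilates in place to [n]. /megabumlepnag/ → megabunlepnag.
Rule 3 (final devoicing): /g/ is a voiced stop in word-final position, so it devoices to [k]. /megabunlepnag/ → megabunlepnak.

megabunlepnak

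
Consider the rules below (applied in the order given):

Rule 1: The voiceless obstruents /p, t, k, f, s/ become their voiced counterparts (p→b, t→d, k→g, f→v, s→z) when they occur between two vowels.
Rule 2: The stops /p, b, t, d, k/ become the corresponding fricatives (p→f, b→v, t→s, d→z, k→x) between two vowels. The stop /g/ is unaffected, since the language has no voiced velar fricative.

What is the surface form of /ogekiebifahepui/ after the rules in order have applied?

ogegievivahevui

Rule 1 (intervocalic voicing): /k/ is a voiceless obstruent between vowels /e/ and /i/, so it voices to [g]. /f/ is a voiceless obstruent between vowels /i/ and /a/, so it voices to [v]. /p/ is a voiceless obstruent between vowels /e/ and /u/, so it voices to [b]. /ogekiebifahepui/ → ogegiebivahebui.
Rule 2 (intervocalic spirantization): /b/ is a stop between vowels /e/ and /i/, so it spirantizes to the fricative [v]. /b/ is a stop between vowels /e/ and /u/, so it spirantizes to the fricative [v]. /ogegiebivahebui/ → ogegievivahevui.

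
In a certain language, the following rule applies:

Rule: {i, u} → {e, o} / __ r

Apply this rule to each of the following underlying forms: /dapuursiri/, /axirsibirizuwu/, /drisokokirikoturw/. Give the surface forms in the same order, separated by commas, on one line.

/dapuursiri/: /u/ is a high vowel immediately before /r/, so it lowers to [o]. /i/ is a high vowel immediately before /r/, so it lowers to [e]. → [dapuorseri].
/axirsibirizuwu/: /i/ is a high vowel immediately before /r/, so it lowers to [e]. /i/ is a high vowel immediately before /r/, so it lowers to [e]. → [axersiberizuwu].
/drisokokirikoturw/: /i/ is a high vowel immediately before /r/, so it lowers to [e]. /u/ is a high vowel immediately before /r/, so it lowers to [o]. → [drisokokerikotorw].

dapuorseri, axersiberizuwu, drisokokerikotorw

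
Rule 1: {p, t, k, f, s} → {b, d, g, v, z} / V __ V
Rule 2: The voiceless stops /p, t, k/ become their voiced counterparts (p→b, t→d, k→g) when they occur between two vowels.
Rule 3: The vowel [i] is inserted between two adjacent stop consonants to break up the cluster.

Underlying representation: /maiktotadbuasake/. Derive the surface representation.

maikitodadibuazage

Rule 1 (intervocalic voicing): /t/ is a voiceless obstruent between vowels /o/ and /a/, so it voices to [d]. /s/ is a voiceless obstruent between vowels /a/ and /a/, so it voices to [z]. /k/ is a voiceless obstruent between vowels /a/ and /e/, so it voices to [g]. /maiktotadbuasake/ → maiktodadbuazage.
Rule 2 (intervocalic voicing): no segment meets the environment; /maiktodadbuazage/ is unchanged.
Rule 3 (stop-cluster i-epenthesis): /k/ and /t/ form a stop–stop cluster, so [i] is inserted between them. /d/ and /b/ form a stop–stop cluster, so [i] is inserted between them. /maiktodadbuazage/ → maikitodadibuazage.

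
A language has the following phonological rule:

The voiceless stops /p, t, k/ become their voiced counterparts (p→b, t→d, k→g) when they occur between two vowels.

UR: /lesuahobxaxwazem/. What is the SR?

No segment of /lesuahobxaxwazem/ meets the structural description of the rule, so the form surfaces unchanged.

lesuahobxaxwazem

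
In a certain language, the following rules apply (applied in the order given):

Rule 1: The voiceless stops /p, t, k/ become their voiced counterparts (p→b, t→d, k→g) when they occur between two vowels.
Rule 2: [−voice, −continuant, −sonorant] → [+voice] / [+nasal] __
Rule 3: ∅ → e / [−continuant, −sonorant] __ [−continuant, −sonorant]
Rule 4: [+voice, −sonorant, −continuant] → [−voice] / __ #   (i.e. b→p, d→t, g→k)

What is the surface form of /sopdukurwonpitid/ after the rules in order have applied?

sopedugurwonbidit

Rule 1 (intervocalic voicing): /k/ is a voiceless stop between vowels /u/ and /u/, so it voices to [g]. /t/ is a voiceless stop between vowels /i/ and /i/, so it voices to [d]. /sopdukurwonpitid/ → sopdugurwonpidid.
Rule 2 (post-nasal voicing): /p/ is a voiceless stop immediately after the nasal /n/, so it voices to [b]. /sopdugurwonpidid/ → sopdugurwonbidid.
Rule 3 (stop-cluster e-epenthesis): /p/ and /d/ form a stop–stop cluster, so [e] is inserted between them. /sopdugurwonbidid/ → sopedugurwonbidid.
Rule 4 (final devoicing): /d/ is a voiced stop in word-final position, so it devoices to [t]. /sopedugurwonbidid/ → sopedugurwonbidit.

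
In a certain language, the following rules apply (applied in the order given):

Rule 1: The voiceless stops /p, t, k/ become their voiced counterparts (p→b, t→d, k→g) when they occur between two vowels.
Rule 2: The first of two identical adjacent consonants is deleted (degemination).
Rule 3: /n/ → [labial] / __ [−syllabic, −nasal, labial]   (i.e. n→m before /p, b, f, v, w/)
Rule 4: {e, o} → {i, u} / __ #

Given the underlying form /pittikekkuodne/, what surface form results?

pitigekuodni

Rule 1 (intervocalic voicing): /k/ is a voiceless stop between vowels /i/ and /e/, so it voices to [g]. /pittikekkuodne/ → pittigekkuodne.
Rule 2 (degemination): /tt/ is a geminate; the first /t/ deletes. /kk/ is a geminate; the first /k/ deletes. /pittigekkuodne/ → pitigekuodne.
Rule 3 (nasal place assimilation): no segment meets the environment; /pitigekuodne/ is unchanged.
Rule 4 (final vowel raising): /e/ is a mid vowel in word-final position, so it raises to [i]. /pitigekuodne/ → pitigekuodni.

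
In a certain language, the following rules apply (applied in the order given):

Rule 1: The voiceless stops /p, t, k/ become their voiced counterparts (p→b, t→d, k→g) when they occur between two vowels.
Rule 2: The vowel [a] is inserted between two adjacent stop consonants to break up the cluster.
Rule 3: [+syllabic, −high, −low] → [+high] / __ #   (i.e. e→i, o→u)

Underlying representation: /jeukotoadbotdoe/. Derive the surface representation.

Rule 1 (intervocalic voicing): /k/ is a voiceless stop between vowels /u/ and /o/, so it voices to [g]. /t/ is a voiceless stop between vowels /o/ and /o/, so it voices to [d]. /jeukotoadbotdoe/ → jeugodoadbotdoe.
Rule 2 (stop-cluster a-epenthesis): /d/ and /b/ form a stop–stop cluster, so [a] is inserted between them. /t/ and /d/ form a stop–stop cluster, so [a] is inserted between them. /jeugodoadbotdoe/ → jeugodoadabotadoe.
Rule 3 (final vowel raising): /e/ is a mid vowel in word-final position, so it raises to [i]. /jeugodoadabotadoe/ → jeugodoadabotadoi.

jeugodoadabotadoi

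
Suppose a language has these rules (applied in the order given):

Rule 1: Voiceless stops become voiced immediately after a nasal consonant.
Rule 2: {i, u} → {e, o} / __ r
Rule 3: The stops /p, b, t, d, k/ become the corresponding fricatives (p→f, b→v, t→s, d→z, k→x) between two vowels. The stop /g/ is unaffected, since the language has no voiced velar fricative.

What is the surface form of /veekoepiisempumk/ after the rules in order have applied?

Rule 1 (post-nasal voicing): /p/ is a voiceless stop immediately after the nasal /m/, so it voices to [b]. /k/ is a voiceless stop immediately after the nasal /m/, so it voices to [g]. /veekoepiisempumk/ → veekoepiisembumg.
Rule 2 (pre-rhotic lowering): no segment meets the environment; /veekoepiisembumg/ is unchanged.
Rule 3 (intervocalic spirantization): /k/ is a stop between vowels /e/ and /o/, so it spirantizes to the fricative [x]. /p/ is a stop between vowels /e/ and /i/, so it spirantizes to the fricative [f]. /veekoepiisembumg/ → veexoefiisembumg.

veexoefiisembumg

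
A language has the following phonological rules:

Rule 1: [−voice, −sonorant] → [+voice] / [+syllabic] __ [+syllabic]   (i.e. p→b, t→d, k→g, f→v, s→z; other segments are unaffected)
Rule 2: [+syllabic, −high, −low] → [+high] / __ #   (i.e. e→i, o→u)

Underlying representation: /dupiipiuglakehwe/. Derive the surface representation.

Rule 1 (intervocalic voicing): /p/ is a voiceless obstruent between vowels /u/ and /i/, so it voices to [b]. /p/ is a voiceless obstruent between vowels /i/ and /i/, so it voices to [b]. /k/ is a voiceless obstruent between vowels /a/ and /e/, so it voices to [g]. /dupiipiuglakehwe/ → dubiibiuglagehwe.
Rule 2 (final vowel raising): /e/ is a mid vowel in word-final position, so it raises to [i]. /dubiibiuglagehwe/ → dubiibiuglagehwi.

dubiibiuglagehwi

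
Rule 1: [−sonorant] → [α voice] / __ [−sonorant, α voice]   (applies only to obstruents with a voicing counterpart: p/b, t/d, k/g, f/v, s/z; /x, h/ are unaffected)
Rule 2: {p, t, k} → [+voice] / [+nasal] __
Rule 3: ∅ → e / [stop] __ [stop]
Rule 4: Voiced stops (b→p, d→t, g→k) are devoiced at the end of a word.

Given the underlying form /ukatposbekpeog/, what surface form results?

Rule 1 (regressive voicing assimilation): /s/ precedes the voiced obstruent /b/, so it voices to [z] by assimilation. /ukatposbekpeog/ → ukatpozbekpeog.
Rule 2 (post-nasal voicing): no segment meets the environment; /ukatpozbekpeog/ is unchanged.
Rule 3 (stop-cluster e-epenthesis): /t/ and /p/ form a stop–stop cluster, so [e] is inserted between them. /k/ and /p/ form a stop–stop cluster, so [e] is inserted between them. /ukatpozbekpeog/ → ukatepozbekepeog.
Rule 4 (final devoicing): /g/ is a voiced stop in word-final position, so it devoices to [k]. /ukatepozbekepeog/ → ukatepozbekepeok.

ukatepozbekepeok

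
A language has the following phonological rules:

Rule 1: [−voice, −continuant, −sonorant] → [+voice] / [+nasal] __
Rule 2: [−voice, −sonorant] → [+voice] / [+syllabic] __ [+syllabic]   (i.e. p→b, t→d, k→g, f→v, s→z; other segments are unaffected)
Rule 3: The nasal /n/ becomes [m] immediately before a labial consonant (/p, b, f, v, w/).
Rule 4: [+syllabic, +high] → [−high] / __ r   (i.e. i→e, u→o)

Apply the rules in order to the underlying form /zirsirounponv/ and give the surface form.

Rule 1 (post-nasal voicing): /p/ is a voiceless stop immediately after the nasal /n/, so it voices to [b]. /zirsirounponv/ → zirsirounbonv.
Rule 2 (intervocalic voicing): no segment meets the environment; /zirsirounbonv/ is unchanged.
Rule 3 (nasal place assimilation): /n/ precedes the labial consonant /b/, so it assimilates in place to [m]. /n/ precedes the labial consonant /v/, so it assimilates in place to [m]. /zirsirounbonv/ → zirsiroumbomv.
Rule 4 (pre-rhotic lowering): /i/ is a high vowel immediately before /r/, so it lowers to [e]. /i/ is a high vowel immediately before /r/, so it lowers to [e]. /zirsiroumbomv/ → zerseroumbomv.

zerseroumbomv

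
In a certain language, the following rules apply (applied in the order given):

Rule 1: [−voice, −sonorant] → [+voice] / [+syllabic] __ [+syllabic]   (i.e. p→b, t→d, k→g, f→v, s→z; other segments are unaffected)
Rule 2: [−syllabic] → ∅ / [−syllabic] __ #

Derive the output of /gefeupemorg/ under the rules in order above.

geveubemor

Rule 1 (intervocalic voicing): /f/ is a voiceless obstruent between vowels /e/ and /e/, so it voices to [v]. /p/ is a voiceless obstruent between vowels /u/ and /e/, so it voices to [b]. /gefeupemorg/ → geveubemorg.
Rule 2 (final cluster simplification): /g/ is the second consonant of a word-final cluster /rg/, so it deletes. /geveubemorg/ → geveubemor.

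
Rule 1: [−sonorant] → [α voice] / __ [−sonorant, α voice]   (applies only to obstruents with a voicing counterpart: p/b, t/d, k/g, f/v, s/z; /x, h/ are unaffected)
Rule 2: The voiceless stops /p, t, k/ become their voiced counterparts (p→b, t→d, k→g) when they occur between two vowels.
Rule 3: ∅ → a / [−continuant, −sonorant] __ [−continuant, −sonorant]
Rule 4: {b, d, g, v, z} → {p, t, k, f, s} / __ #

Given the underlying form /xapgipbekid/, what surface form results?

xabagibabegit

Rule 1 (regressive voicing assimilation): /p/ precedes the voiced obstruent /g/, so it voices to [b] by assimilation. /p/ precedes the voiced obstruent /b/, so it voices to [b] by assimilation. /xapgipbekid/ → xabgibbekid.
Rule 2 (intervocalic voicing): /k/ is a voiceless stop between vowels /e/ and /i/, so it voices to [g]. /xabgibbekid/ → xabgibbegid.
Rule 3 (stop-cluster a-epenthesis): /b/ and /g/ form a stop–stop cluster, so [a] is inserted between them. /b/ and /b/ form a stop–stop cluster, so [a] is inserted between them. /xabgibbegid/ → xabagibabegid.
Rule 4 (final devoicing): /d/ is a voiced obstruent in word-final position, so it devoices to [t]. /xabagibabegid/ → xabagibabegit.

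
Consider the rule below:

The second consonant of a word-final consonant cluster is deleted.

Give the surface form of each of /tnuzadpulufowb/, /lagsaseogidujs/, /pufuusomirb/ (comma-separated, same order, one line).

/tnuzadpulufowb/: /b/ is the second consonant of a word-final cluster /wb/, so it deletes. → [tnuzadpulufow].
/lagsaseogidujs/: /s/ is the second consonant of a word-final cluster /js/, so it deletes. → [lagsaseogiduj].
/pufuusomirb/: /b/ is the second consonant of a word-final cluster /rb/, so it deletes. → [pufuusomir].

tnuzadpulufow, lagsaseogiduj, pufuusomir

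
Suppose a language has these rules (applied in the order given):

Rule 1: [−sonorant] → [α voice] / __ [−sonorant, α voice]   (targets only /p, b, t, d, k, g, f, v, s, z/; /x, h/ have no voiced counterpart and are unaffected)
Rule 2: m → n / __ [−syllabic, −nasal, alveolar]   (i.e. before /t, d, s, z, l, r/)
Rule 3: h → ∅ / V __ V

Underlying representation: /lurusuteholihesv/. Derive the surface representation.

lurusuteoliezv

Rule 1 (regressive voicing assimilation): /s/ precedes the voiced obstruent /v/, so it voices to [z] by assimilation. /lurusuteholihesv/ → lurusuteholihezv.
Rule 2 (nasal place assimilation): no segment meets the environment; /lurusuteholihezv/ is unchanged.
Rule 3 (intervocalic h-deletion): /h/ occurs between vowels /e/ and /o/, so it deletes. /h/ occurs between vowels /i/ and /e/, so it deletes. /lurusuteholihezv/ → lurusuteoliezv.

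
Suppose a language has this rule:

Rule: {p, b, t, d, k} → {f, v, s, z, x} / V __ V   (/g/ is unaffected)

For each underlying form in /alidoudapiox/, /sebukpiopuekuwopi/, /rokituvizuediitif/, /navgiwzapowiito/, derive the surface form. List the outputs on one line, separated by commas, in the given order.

alizouzafiox, sevukpiofuexuwofi, roxisuvizueziisif, navgiwzafowiiso

/alidoudapiox/: /d/ is a stop between vowels /i/ and /o/, so it spirantizes to the fricative [z]. /d/ is a stop between vowels /u/ and /a/, so it spirantizes to the fricative [z]. /p/ is a stop between vowels /a/ and /i/, so it spirantizes to the fricative [f]. → [alizouzafiox].
/sebukpiopuekuwopi/: /b/ is a stop between vowels /e/ and /u/, so it spirantizes to the fricative [v]. /p/ is a stop between vowels /o/ and /u/, so it spirantizes to the fricative [f]. /k/ is a stop between vowels /e/ and /u/, so it spirantizes to the fricative [x]. /p/ is a stop between vowels /o/ and /i/, so it spirantizes to the fricative [f]. → [sevukpiofuexuwofi].
/rokituvizuediitif/: /k/ is a stop between vowels /o/ and /i/, so it spirantizes to the fricative [x]. /t/ is a stop between vowels /i/ and /u/, so it spirantizes to the fricative [s]. /d/ is a stop between vowels /e/ and /i/, so it spirantizes to the fricative [z]. /t/ is a stop between vowels /i/ and /i/, so it spirantizes to the fricative [s]. → [roxisuvizueziisif].
/navgiwzapowiito/: /p/ is a stop between vowels /a/ and /o/, so it spirantizes to the fricative [f]. /t/ is a stop between vowels /i/ and /o/, so it spirantizes to the fricative [s]. → [navgiwzafowiiso].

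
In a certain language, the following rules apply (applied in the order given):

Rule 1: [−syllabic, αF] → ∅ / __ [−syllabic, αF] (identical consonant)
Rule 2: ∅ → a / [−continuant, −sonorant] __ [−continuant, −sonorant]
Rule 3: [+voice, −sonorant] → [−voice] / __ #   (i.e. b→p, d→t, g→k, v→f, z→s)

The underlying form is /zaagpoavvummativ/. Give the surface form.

zaagapoavumatif

Rule 1 (degemination): /vv/ is a geminate; the first /v/ deletes. /mm/ is a geminate; the first /m/ deletes. /zaagpoavvummativ/ → zaagpoavumativ.
Rule 2 (stop-cluster a-epenthesis): /g/ and /p/ form a stop–stop cluster, so [a] is inserted between them. /zaagpoavumativ/ → zaagapoavumativ.
Rule 3 (final devoicing): /v/ is a voiced obstruent in word-final position, so it devoices to [f]. /zaagapoavumativ/ → zaagapoavumatif.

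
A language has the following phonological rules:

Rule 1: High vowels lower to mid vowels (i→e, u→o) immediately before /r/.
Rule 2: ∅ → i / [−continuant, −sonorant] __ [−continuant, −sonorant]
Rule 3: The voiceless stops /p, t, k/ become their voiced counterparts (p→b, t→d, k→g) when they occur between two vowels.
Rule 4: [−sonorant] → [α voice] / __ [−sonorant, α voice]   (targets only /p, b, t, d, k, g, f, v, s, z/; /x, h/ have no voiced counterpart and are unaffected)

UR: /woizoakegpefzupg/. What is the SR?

woizoagegibevzubig

Rule 1 (pre-rhotic lowering): no segment meets the environment; /woizoakegpefzupg/ is unchanged.
Rule 2 (stop-cluster i-epenthesis): /g/ and /p/ form a stop–stop cluster, so [i] is inserted between them. /p/ and /g/ form a stop–stop cluster, so [i] is inserted between them. /woizoakegpefzupg/ → woizoakegipefzupig.
Rule 3 (intervocalic voicing): /k/ is a voiceless stop between vowels /a/ and /e/, so it voices to [g]. /p/ is a voiceless stop between vowels /i/ and /e/, so it voices to [b]. /p/ is a voiceless stop between vowels /u/ and /i/, so it voices to [b]. /woizoakegipefzupig/ → woizoagegibefzubig.
Rule 4 (regressive voicing assimilation): /f/ precedes the voiced obstruent /z/, so it voices to [v] by assimilation. /woizoagegibefzubig/ → woizoagegibevzubig.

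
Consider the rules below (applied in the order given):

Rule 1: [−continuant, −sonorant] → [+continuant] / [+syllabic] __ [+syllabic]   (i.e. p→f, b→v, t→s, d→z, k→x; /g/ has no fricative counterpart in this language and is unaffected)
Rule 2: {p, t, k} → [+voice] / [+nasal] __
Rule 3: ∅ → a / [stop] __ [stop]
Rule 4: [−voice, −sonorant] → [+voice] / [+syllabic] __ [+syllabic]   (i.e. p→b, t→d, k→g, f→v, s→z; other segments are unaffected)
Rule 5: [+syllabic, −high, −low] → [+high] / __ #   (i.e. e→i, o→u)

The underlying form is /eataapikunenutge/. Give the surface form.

Rule 1 (intervocalic spirantization): /t/ is a stop between vowels /a/ and /a/, so it spirantizes to the fricative [s]. /p/ is a stop between vowels /a/ and /i/, so it spirantizes to the fricative [f]. /k/ is a stop between vowels /i/ and /u/, so it spirantizes to the fricative [x]. /eataapikunenutge/ → easaafixunenutge.
Rule 2 (post-nasal voicing): no segment meets the environment; /easaafixunenutge/ is unchanged.
Rule 3 (stop-cluster a-epenthesis): /t/ and /g/ form a stop–stop cluster, so [a] is inserted between them. /easaafixunenutge/ → easaafixunenutage.
Rule 4 (intervocalic voicing): /s/ is a voiceless obstruent between vowels /a/ and /a/, so it voices to [z]. /f/ is a voiceless obstruent between vowels /a/ and /i/, so it voices to [v]. /t/ is a voiceless obstruent between vowels /u/ and /a/, so it voices to [d]. /easaafixunenutage/ → eazaavixunenudage.
Rule 5 (final vowel raising): /e/ is a mid vowel in word-final position, so it raises to [i]. /eazaavixunenudage/ → eazaavixunenudagi.

eazaavixunenudagi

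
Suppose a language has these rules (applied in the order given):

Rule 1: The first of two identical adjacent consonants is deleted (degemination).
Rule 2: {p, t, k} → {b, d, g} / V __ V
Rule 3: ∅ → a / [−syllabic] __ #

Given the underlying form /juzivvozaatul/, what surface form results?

Rule 1 (degemination): /vv/ is a geminate; the first /v/ deletes. /juzivvozaatul/ → juzivozaatul.
Rule 2 (intervocalic voicing): /t/ is a voiceless stop between vowels /a/ and /u/, so it voices to [d]. /juzivozaatul/ → juzivozaadul.
Rule 3 (final a-epenthesis): the form ends in the consonant /l/, so [a] is inserted word-finally. /juzivozaadul/ → juzivozaadula.

juzivozaadula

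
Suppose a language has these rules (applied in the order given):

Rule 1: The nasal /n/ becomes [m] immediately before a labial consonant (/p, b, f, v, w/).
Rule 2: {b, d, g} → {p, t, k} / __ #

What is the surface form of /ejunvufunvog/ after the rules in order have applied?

ejumvufumvok

Rule 1 (nasal place assimilation): /n/ precedes the labial consonant /v/, so it assimilates in place to [m]. /n/ precedes the labial consonant /v/, so it assimilates in place to [m]. /ejunvufunvog/ → ejumvufumvog.
Rule 2 (final devoicing): /g/ is a voiced stop in word-final position, so it devoices to [k]. /ejumvufumvog/ → ejumvufumvok.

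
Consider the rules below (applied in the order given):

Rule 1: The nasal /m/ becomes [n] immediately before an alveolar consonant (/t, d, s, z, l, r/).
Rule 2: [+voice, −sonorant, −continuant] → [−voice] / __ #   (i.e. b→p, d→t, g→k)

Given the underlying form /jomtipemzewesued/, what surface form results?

jontipenzewesuet

Rule 1 (nasal place assimilation): /m/ precedes the alveolar consonant /t/, so it assimilates in place to [n]. /m/ precedes the alveolar consonant /z/, so it assimilates in place to [n]. /jomtipemzewesued/ → jontipenzewesued.
Rule 2 (final devoicing): /d/ is a voiced stop in word-final position, so it devoices to [t]. /jontipenzewesued/ → jontipenzewesuet.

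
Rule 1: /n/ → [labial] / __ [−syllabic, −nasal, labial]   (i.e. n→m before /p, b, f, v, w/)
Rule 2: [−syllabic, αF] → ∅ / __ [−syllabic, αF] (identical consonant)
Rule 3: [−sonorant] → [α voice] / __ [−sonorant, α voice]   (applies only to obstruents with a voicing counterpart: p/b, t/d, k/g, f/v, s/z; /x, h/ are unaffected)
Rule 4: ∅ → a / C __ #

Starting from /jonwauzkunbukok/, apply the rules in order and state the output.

jomwauskumbukoka

Rule 1 (nasal place assimilation): /n/ precedes the labial consonant /w/, so it assimilates in place to [m]. /n/ precedes the labial consonant /b/, so it assimilates in place to [m]. /jonwauzkunbukok/ → jomwauzkumbukok.
Rule 2 (degemination): no segment meets the environment; /jomwauzkumbukok/ is unchanged.
Rule 3 (regressive voicing assimilation): /z/ precedes the voiceless obstruent /k/, so it devoices to [s] by assimilation. /jomwauzkumbukok/ → jomwauskumbukok.
Rule 4 (final a-epenthesis): the form ends in the consonant /k/, so [a] is inserted word-finally. /jomwauskumbukok/ → jomwauskumbukoka.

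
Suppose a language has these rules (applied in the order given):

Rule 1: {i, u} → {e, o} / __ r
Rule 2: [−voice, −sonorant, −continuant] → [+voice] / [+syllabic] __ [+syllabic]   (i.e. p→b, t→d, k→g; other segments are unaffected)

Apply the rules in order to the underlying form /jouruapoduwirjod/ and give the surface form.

Rule 1 (pre-rhotic lowering): /u/ is a high vowel immediately before /r/, so it lowers to [o]. /i/ is a high vowel immediately before /r/, so it lowers to [e]. /jouruapoduwirjod/ → jooruapoduwerjod.
Rule 2 (intervocalic voicing): /p/ is a voiceless stop between vowels /a/ and /o/, so it voices to [b]. /jooruapoduwerjod/ → jooruaboduwerjod.

jooruaboduwerjod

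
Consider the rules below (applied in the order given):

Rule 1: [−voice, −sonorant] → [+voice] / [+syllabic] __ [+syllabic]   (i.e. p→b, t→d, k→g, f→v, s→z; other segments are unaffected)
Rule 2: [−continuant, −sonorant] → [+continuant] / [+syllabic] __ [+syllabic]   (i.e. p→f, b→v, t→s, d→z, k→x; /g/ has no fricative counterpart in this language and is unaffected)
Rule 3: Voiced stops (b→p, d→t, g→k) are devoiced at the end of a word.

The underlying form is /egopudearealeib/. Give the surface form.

Rule 1 (intervocalic voicing): /p/ is a voiceless obstruent between vowels /o/ and /u/, so it voices to [b]. /egopudearealeib/ → egobudearealeib.
Rule 2 (intervocalic spirantization): /b/ is a stop between vowels /o/ and /u/, so it spirantizes to the fricative [v]. /d/ is a stop between vowels /u/ and /e/, so it spirantizes to the fricative [z]. /egobudearealeib/ → egovuzearealeib.
Rule 3 (final devoicing): /b/ is a voiced stop in word-final position, so it devoices to [p]. /egovuzearealeib/ → egovuzearealeip.

egovuzearealeip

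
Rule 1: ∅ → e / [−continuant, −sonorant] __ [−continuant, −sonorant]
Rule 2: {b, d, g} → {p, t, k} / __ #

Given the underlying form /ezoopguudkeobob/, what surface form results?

Rule 1 (stop-cluster e-epenthesis): /p/ and /g/ form a stop–stop cluster, so [e] is inserted between them. /d/ and /k/ form a stop–stop cluster, so [e] is inserted between them. /ezoopguudkeobob/ → ezoopeguudekeobob.
Rule 2 (final devoicing): /b/ is a voiced stop in word-final position, so it devoices to [p]. /ezoopeguudekeobob/ → ezoopeguudekeobop.

ezoopeguudekeobop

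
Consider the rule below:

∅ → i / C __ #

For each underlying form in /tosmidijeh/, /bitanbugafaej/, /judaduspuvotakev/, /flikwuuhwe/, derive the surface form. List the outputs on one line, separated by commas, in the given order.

tosmidijehi, bitanbugafaeji, judaduspuvotakevi, flikwuuhwe

/tosmidijeh/: the form ends in the consonant /h/, so [i] is inserted word-finally. → [tosmidijehi].
/bitanbugafaej/: the form ends in the consonant /j/, so [i] is inserted word-finally. → [bitanbugafaeji].
/judaduspuvotakev/: the form ends in the consonant /v/, so [i] is inserted word-finally. → [judaduspuvotakevi].
/flikwuuhwe/: the rule's environment is not met; surfaces unchanged as [flikwuuhwe].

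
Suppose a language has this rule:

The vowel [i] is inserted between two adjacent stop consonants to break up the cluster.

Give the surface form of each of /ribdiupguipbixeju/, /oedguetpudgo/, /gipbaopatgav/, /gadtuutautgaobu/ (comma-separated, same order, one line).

ribidiupiguipibixeju, oediguetipudigo, gipibaopatigav, gadituutautigaobu

/ribdiupguipbixeju/: /b/ and /d/ form a stop–stop cluster, so [i] is inserted between them. /p/ and /g/ form a stop–stop cluster, so [i] is inserted between them. /p/ and /b/ form a stop–stop cluster, so [i] is inserted between them. → [ribidiupiguipibixeju].
/oedguetpudgo/: /d/ and /g/ form a stop–stop cluster, so [i] is inserted between them. /t/ and /p/ form a stop–stop cluster, so [i] is inserted between them. /d/ and /g/ form a stop–stop cluster, so [i] is inserted between them. → [oediguetipudigo].
/gipbaopatgav/: /p/ and /b/ form a stop–stop cluster, so [i] is inserted between them. /t/ and /g/ form a stop–stop cluster, so [i] is inserted between them. → [gipibaopatigav].
/gadtuutautgaobu/: /d/ and /t/ form a stop–stop cluster, so [i] is inserted between them. /t/ and /g/ form a stop–stop cluster, so [i] is inserted between them. → [gadituutautigaobu].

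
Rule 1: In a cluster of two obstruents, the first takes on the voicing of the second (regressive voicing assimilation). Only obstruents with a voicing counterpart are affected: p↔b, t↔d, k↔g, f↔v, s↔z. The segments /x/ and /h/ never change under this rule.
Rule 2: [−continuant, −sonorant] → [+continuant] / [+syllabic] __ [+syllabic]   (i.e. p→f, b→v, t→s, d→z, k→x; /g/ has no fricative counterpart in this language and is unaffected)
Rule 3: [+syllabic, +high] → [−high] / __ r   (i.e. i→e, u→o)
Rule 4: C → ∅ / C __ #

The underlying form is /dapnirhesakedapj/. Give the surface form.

Rule 1 (regressive voicing assimilation): no segment meets the environment; /dapnirhesakedapj/ is unchanged.
Rule 2 (intervocalic spirantization): /k/ is a stop between vowels /a/ and /e/, so it spirantizes to the fricative [x]. /d/ is a stop between vowels /e/ and /a/, so it spirantizes to the fricative [z]. /dapnirhesakedapj/ → dapnirhesaxezapj.
Rule 3 (pre-rhotic lowering): /i/ is a high vowel immediately before /r/, so it lowers to [e]. /dapnirhesaxezapj/ → dapnerhesaxezapj.
Rule 4 (final cluster simplification): /j/ is the second consonant of a word-final cluster /pj/, so it deletes. /dapnerhesaxezapj/ → dapnerhesaxezap.

dapnerhesaxezap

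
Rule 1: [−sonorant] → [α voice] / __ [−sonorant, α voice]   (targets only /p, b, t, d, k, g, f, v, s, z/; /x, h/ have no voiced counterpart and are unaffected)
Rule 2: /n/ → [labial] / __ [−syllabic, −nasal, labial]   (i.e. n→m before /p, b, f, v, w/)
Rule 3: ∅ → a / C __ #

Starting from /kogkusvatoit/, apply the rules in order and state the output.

Rule 1 (regressive voicing assimilation): /g/ precedes the voiceless obstruent /k/, so it devoices to [k] by assimilation. /s/ precedes the voiced obstruent /v/, so it voices to [z] by assimilation. /kogkusvatoit/ → kokkuzvatoit.
Rule 2 (nasal place assimilation): no segment meets the environment; /kokkuzvatoit/ is unchanged.
Rule 3 (final a-epenthesis): the form ends in the consonant /t/, so [a] is inserted word-finally. /kokkuzvatoit/ → kokkuzvatoita.

kokkuzvatoita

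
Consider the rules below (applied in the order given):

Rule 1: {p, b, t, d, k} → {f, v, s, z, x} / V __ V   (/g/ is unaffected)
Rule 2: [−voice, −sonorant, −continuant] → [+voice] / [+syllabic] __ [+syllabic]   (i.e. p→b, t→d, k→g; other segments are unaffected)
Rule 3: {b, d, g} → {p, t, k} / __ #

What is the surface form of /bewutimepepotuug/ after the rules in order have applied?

bewusimefefosuuk

Rule 1 (intervocalic spirantization): /t/ is a stop between vowels /u/ and /i/, so it spirantizes to the fricative [s]. /p/ is a stop between vowels /e/ and /e/, so it spirantizes to the fricative [f]. /p/ is a stop between vowels /e/ and /o/, so it spirantizes to the fricative [f]. /t/ is a stop between vowels /o/ and /u/, so it spirantizes to the fricative [s]. /bewutimepepotuug/ → bewusimefefosuug.
Rule 2 (intervocalic voicing): no segment meets the environment; /bewusimefefosuug/ is unchanged.
Rule 3 (final devoicing): /g/ is a voiced stop in word-final position, so it devoices to [k]. /bewusimefefosuug/ → bewusimefefosuuk.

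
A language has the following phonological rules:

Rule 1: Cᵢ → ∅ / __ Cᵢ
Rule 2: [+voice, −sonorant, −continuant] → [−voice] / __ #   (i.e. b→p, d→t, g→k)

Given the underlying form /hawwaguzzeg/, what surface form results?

Rule 1 (degemination): /ww/ is a geminate; the first /w/ deletes. /zz/ is a geminate; the first /z/ deletes. /hawwaguzzeg/ → hawaguzeg.
Rule 2 (final devoicing): /g/ is a voiced stop in word-final position, so it devoices to [k]. /hawaguzeg/ → hawaguzek.

hawaguzek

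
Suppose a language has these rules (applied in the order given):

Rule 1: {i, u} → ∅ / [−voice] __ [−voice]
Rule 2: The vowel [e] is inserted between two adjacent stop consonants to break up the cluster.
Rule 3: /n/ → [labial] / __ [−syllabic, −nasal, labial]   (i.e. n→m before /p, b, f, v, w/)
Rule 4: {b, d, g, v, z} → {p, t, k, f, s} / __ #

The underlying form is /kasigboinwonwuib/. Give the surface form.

Rule 1 (high vowel syncope): no segment meets the environment; /kasigboinwonwuib/ is unchanged.
Rule 2 (stop-cluster e-epenthesis): /g/ and /b/ form a stop–stop cluster, so [e] is inserted between them. /kasigboinwonwuib/ → kasigeboinwonwuib.
Rule 3 (nasal place assimilation): /n/ precedes the labial consonant /w/, so it assimilates in place to [m]. /n/ precedes the labial consonant /w/, so it assimilates in place to [m]. /kasigeboinwonwuib/ → kasigeboimwomwuib.
Rule 4 (final devoicing): /b/ is a voiced obstruent in word-final position, so it devoices to [p]. /kasigeboimwomwuib/ → kasigeboimwomwuip.

kasigeboimwomwuip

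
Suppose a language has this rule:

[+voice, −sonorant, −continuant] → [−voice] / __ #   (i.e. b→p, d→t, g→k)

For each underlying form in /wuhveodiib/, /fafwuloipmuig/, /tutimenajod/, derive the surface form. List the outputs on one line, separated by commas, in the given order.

/wuhveodiib/: /b/ is a voiced stop in word-final position, so it devoices to [p]. → [wuhveodiip].
/fafwuloipmuig/: /g/ is a voiced stop in word-final position, so it devoices to [k]. → [fafwuloipmuik].
/tutimenajod/: /d/ is a voiced stop in word-final position, so it devoices to [t]. → [tutimenajot].

wuhveodiip, fafwuloipmuik, tutimenajot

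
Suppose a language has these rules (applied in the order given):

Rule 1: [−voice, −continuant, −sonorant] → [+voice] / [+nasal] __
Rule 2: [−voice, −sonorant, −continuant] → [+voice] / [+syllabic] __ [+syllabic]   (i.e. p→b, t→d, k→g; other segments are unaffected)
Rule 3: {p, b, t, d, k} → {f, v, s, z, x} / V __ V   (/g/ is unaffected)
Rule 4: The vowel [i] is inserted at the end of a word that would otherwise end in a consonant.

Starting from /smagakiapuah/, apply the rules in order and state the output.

smagagiavuahi

Rule 1 (post-nasal voicing): no segment meets the environment; /smagakiapuah/ is unchanged.
Rule 2 (intervocalic voicing): /k/ is a voiceless stop between vowels /a/ and /i/, so it voices to [g]. /p/ is a voiceless stop between vowels /a/ and /u/, so it voices to [b]. /smagakiapuah/ → smagagiabuah.
Rule 3 (intervocalic spirantization): /b/ is a stop between vowels /a/ and /u/, so it spirantizes to the fricative [v]. /smagagiabuah/ → smagagiavuah.
Rule 4 (final i-epenthesis): the form ends in the consonant /h/, so [i] is inserted word-finally. /smagagiavuah/ → smagagiavuahi.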